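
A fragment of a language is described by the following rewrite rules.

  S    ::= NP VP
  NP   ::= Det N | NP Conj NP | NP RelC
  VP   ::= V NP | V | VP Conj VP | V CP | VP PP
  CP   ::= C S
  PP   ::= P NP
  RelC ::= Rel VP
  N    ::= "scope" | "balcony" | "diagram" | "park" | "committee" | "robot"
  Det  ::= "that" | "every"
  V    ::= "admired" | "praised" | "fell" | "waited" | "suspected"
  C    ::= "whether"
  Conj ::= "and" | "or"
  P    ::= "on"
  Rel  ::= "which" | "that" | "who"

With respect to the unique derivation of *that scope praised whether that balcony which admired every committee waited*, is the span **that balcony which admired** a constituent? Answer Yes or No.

[S [NP [Det that] [N scope]] [VP [V praised] [CP [C whether] [S [NP [NP [Det that] [N balcony]] [RelC [Rel which] [VP [V admired] [NP [Det every] [N committee]]]]] [VP [V waited]]]]]]
The smallest constituent containing 'that balcony which admired' is the NP spanning 'that balcony which admired every committee'; no single node in the tree dominates exactly the given words.

No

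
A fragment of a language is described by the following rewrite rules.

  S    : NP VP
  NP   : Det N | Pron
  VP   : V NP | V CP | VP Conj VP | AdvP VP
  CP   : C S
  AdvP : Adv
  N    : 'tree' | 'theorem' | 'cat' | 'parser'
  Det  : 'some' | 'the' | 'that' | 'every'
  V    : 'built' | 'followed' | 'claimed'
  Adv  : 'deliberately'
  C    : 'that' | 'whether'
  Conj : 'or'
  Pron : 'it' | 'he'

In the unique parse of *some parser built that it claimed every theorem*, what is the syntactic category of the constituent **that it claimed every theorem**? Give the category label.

[S [NP [Det some] [N parser]] [VP [V built] [CP [C that] [S [NP [Pron it]] [VP [V claimed] [NP [Det every] [N theorem]]]]]]]
The span 'that it claimed every theorem' is the CP node built by CP → C S.

CP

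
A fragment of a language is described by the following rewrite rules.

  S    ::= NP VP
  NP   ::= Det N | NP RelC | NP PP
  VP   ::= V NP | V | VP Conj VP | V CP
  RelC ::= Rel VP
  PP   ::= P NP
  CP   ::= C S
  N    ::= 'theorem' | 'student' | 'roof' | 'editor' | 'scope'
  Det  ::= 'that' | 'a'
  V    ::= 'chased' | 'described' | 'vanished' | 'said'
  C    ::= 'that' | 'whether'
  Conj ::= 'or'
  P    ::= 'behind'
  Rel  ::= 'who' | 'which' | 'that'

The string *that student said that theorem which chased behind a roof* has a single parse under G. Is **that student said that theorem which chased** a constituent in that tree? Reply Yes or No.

No

[S [NP [Det that] [N student]] [VP [V said] [NP [NP [NP [Det that] [N theorem]] [RelC [Rel which] [VP [V chased]]]] [PP [P behind] [NP [Det a] [N roof]]]]]]
The smallest constituent containing 'that student said that theorem which chased' is the S spanning 'that student said that theorem which chased behind a roof'; no single node in the tree dominates exactly the given words.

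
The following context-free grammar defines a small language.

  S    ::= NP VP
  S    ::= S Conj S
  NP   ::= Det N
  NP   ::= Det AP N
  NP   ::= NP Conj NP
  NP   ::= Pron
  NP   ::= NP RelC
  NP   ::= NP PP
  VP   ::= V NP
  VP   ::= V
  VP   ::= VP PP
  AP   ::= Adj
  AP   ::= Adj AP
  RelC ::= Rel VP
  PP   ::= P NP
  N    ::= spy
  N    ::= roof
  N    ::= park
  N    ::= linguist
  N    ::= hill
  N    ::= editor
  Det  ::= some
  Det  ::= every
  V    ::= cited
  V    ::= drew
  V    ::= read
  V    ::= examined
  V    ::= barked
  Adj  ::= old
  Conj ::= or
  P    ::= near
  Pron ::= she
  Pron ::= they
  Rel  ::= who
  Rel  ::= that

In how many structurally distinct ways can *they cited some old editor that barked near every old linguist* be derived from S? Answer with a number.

Two of the 3 distinct bracketings:
[S [NP [Pron they]] [VP [V cited] [NP [NP [Det some] [AP [Adj old]] [N editor]] [RelC [Rel that] [VP [VP [V barked]] [PP [P near] [NP [Det every] [AP [Adj old]] [N linguist]]]]]]]]
[S [NP [Pron they]] [VP [V cited] [NP [NP [NP [Det some] [AP [Adj old]] [N editor]] [RelC [Rel that] [VP [V barked]]]] [PP [P near] [NP [Det every] [AP [Adj old]] [N linguist]]]]]]
The difference turns on whether NP → NP PP is used at the relevant span, versus an alternative expansion of NP.

3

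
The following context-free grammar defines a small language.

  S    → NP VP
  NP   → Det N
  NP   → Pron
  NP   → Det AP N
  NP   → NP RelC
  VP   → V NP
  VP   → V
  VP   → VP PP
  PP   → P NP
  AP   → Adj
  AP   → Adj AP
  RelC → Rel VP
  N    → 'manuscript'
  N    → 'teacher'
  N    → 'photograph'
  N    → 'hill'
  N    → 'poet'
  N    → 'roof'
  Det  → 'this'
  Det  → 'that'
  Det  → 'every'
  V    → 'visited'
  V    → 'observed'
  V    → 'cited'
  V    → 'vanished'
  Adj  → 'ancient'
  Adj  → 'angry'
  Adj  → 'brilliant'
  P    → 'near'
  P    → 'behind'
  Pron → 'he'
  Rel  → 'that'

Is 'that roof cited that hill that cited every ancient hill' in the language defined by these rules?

Grammatical

[S [NP [Det that] [N roof]] [VP [V cited] [NP [NP [Det that] [N hill]] [RelC [Rel that] [VP [V cited] [NP [Det every] [AP [Adj ancient]] [N hill]]]]]]]
Each bracket corresponds to one application of a listed rule, so the string is derivable from S.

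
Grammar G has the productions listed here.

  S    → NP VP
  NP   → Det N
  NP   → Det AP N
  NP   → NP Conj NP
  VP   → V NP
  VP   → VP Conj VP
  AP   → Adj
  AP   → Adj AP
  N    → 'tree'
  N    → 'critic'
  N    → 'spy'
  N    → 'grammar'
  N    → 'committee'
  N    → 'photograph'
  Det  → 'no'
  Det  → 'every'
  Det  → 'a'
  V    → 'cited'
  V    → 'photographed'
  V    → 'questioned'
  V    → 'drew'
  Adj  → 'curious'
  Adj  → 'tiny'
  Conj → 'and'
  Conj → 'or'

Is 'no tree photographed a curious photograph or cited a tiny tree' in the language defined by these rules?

[S [NP [Det no] [N tree]] [VP [VP [V photographed] [NP [Det a] [AP [Adj curious]] [N photograph]]] [Conj or] [VP [V cited] [NP [Det a] [AP [Adj tiny]] [N tree]]]]]
The bracketing above is licensed at every node by one of the given productions, with S at the root.

Grammatical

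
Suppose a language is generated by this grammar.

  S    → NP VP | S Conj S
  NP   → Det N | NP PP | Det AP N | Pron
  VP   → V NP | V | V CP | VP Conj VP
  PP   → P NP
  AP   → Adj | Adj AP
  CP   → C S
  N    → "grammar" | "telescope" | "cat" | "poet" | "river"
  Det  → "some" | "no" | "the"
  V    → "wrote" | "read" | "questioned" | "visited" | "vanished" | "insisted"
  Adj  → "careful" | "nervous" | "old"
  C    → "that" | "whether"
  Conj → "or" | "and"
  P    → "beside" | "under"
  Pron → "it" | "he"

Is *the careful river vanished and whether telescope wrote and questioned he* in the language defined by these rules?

A Conj word can never sit immediately before a C word in any string this grammar generates, so the substring 'and whether' rules out a derivation.

Ungrammatical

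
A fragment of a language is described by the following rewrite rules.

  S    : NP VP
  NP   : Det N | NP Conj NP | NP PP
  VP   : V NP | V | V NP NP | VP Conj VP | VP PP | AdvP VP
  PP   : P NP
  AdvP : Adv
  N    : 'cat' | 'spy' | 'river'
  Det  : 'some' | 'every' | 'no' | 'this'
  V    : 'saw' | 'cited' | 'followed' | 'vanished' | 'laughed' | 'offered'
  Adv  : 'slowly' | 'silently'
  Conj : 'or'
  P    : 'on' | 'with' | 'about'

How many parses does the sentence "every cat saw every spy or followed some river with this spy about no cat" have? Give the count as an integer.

Two of the 9 distinct bracketings:
[S [NP [Det every] [N cat]] [VP [VP [V saw] [NP [Det every] [N spy]]] [Conj or] [VP [V followed] [NP [NP [Det some] [N river]] [PP [P with] [NP [NP [Det this] [N spy]] [PP [P about] [NP [Det no] [N cat]]]]]]]]]
[S [NP [Det every] [N cat]] [VP [VP [V saw] [NP [Det every] [N spy]]] [Conj or] [VP [V followed] [NP [NP [NP [Det some] [N river]] [PP [P with] [NP [Det this] [N spy]]]] [PP [P about] [NP [Det no] [N cat]]]]]]]
The trees differ in how a recursive rule is bracketed over the same span.

9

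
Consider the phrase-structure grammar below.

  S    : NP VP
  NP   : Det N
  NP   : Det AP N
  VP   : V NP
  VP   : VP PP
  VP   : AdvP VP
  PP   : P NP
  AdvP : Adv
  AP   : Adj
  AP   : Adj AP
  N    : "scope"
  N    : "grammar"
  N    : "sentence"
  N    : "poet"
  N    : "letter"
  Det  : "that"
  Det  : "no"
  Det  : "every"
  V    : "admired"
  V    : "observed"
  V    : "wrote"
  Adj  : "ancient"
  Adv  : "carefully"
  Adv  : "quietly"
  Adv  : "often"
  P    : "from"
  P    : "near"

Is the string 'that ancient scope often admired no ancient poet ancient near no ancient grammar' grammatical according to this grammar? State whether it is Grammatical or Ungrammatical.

Ungrammatical

An N word can never sit immediately before an Adj word in any string this grammar generates, so the substring 'poet ancient' rules out a derivation.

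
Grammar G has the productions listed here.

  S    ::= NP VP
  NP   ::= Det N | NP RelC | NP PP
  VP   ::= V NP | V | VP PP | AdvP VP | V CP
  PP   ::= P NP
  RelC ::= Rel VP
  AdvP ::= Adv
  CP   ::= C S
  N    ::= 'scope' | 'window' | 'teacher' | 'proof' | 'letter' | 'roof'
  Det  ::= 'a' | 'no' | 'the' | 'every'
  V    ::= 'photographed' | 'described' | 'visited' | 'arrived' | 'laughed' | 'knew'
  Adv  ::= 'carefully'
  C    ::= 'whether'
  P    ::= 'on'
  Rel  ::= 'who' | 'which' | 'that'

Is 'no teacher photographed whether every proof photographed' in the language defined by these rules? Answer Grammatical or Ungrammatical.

Grammatical

S
  NP
    Det: no
    N: teacher
  VP
    V: photographed
    CP
      C: whether
      S
        NP
          Det: every
          N: proof
        VP
          V: photographed
Every word is introduced by a lexical rule and the phrasal rules combine the resulting categories into a single S.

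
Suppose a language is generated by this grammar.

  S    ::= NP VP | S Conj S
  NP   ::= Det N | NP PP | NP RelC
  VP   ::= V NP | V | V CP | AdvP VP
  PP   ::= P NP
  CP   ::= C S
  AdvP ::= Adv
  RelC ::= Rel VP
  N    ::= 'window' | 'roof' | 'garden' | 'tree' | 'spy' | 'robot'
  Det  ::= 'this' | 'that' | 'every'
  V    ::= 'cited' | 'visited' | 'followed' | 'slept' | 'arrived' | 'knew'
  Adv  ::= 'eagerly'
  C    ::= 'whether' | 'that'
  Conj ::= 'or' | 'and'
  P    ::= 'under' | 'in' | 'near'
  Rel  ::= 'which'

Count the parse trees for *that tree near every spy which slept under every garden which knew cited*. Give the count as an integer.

Two of the 7 distinct bracketings:
[S [NP [NP [Det that] [N tree]] [PP [P near] [NP [NP [NP [Det every] [N spy]] [RelC [Rel which] [VP [V slept]]]] [PP [P under] [NP [NP [Det every] [N garden]] [RelC [Rel which] [VP [V knew]]]]]]]] [VP [V cited]]]
[S [NP [NP [Det that] [N tree]] [PP [P near] [NP [NP [NP [NP [Det every] [N spy]] [RelC [Rel which] [VP [V slept]]]] [PP [P under] [NP [Det every] [N garden]]]] [RelC [Rel which] [VP [V knew]]]]]] [VP [V cited]]]
The trees differ in how a recursive rule is bracketed over the same span.

7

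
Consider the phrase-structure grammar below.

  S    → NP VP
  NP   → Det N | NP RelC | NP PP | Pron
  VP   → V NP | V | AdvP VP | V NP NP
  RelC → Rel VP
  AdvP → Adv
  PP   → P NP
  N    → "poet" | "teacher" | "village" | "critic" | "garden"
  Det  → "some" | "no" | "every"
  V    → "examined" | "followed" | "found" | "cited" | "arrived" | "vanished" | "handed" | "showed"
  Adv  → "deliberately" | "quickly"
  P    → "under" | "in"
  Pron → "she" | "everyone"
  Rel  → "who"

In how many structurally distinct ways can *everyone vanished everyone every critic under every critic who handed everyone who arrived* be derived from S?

Two of the 5 distinct bracketings:
[S [NP [Pron everyone]] [VP [V vanished] [NP [Pron everyone]] [NP [NP [NP [Det every] [N critic]] [PP [P under] [NP [Det every] [N critic]]]] [RelC [Rel who] [VP [V handed] [NP [NP [Pron everyone]] [RelC [Rel who] [VP [V arrived]]]]]]]]]
[S [NP [Pron everyone]] [VP [V vanished] [NP [Pron everyone]] [NP [NP [NP [NP [Det every] [N critic]] [PP [P under] [NP [Det every] [N critic]]]] [RelC [Rel who] [VP [V handed] [NP [Pron everyone]]]]] [RelC [Rel who] [VP [V arrived]]]]]]
The trees differ in how a recursive rule is bracketed over the same span.

5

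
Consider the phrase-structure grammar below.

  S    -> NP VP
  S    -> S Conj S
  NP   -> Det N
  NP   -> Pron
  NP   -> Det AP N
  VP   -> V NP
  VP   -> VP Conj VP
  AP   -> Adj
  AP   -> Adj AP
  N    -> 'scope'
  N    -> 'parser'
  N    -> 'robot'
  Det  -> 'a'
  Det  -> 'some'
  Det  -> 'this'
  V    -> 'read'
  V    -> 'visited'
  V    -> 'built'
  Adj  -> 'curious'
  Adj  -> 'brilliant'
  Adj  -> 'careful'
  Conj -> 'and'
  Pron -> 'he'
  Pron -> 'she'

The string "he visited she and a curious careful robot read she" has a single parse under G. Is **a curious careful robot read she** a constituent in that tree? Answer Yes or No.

Yes

[S [S [NP [Pron he]] [VP [V visited] [NP [Pron she]]]] [Conj and] [S [NP [Det a] [AP [Adj curious] [AP [Adj careful]]] [N robot]] [VP [V read] [NP [Pron she]]]]]
The words 'a curious careful robot read she' are exhaustively dominated by a single S node (built by S → NP VP), so they form a constituent.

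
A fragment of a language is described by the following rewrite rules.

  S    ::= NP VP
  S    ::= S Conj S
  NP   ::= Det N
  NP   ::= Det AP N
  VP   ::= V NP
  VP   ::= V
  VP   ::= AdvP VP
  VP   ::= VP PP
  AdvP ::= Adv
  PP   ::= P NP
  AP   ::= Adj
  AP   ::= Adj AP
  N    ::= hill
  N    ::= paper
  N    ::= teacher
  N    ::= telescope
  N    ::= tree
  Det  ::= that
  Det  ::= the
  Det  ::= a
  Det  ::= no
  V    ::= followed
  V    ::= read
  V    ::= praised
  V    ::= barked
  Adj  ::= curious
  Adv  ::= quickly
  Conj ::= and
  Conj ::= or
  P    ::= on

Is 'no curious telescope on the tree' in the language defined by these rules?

For S → NP VP, the only prefix that parses as NP is 'no curious telescope', but the remainder 'on the tree' is not a VP under these rules. The alternative S rule S → S Conj S likewise has no satisfying split.

Ungrammatical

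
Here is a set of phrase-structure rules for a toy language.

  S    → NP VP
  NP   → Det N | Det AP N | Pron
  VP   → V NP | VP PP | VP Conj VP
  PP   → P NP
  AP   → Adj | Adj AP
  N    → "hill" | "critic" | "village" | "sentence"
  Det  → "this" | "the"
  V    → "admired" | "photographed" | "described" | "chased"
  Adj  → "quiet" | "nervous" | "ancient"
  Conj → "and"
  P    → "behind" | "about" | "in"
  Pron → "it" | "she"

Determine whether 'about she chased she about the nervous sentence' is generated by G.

For S → NP VP, no prefix of the string parses as an NP.

Ungrammatical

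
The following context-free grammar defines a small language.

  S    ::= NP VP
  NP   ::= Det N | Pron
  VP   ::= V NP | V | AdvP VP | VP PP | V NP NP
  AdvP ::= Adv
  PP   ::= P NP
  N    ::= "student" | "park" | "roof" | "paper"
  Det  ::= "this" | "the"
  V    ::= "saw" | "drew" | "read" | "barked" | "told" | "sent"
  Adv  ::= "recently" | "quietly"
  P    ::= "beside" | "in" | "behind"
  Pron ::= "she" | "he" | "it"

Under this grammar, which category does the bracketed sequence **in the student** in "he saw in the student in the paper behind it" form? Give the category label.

S
  NP
    Pron: he
  VP
    VP
      VP
        VP
          V: saw
        PP
          P: in
          NP
            Det: the
            N: student
      PP
        P: in
        NP
          Det: the
          N: paper
    PP
      P: behind
      NP
        Pron: it
The span 'in the student' is the PP node built by PP → P NP.

PP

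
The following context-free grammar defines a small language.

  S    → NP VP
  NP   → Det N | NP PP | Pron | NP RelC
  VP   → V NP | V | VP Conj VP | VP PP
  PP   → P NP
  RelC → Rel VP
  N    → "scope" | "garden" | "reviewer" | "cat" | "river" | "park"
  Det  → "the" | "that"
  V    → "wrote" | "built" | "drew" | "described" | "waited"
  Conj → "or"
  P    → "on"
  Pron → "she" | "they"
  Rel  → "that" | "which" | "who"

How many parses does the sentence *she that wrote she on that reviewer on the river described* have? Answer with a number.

Two of the 9 distinct bracketings:
[S [NP [NP [NP [Pron she]] [RelC [Rel that] [VP [V wrote] [NP [Pron she]]]]] [PP [P on] [NP [NP [Det that] [N reviewer]] [PP [P on] [NP [Det the] [N river]]]]]] [VP [V described]]]
[S [NP [NP [NP [NP [Pron she]] [RelC [Rel that] [VP [V wrote] [NP [Pron she]]]]] [PP [P on] [NP [Det that] [N reviewer]]]] [PP [P on] [NP [Det the] [N river]]]] [VP [V described]]]
The trees differ in how a recursive rule is bracketed over the same span.

9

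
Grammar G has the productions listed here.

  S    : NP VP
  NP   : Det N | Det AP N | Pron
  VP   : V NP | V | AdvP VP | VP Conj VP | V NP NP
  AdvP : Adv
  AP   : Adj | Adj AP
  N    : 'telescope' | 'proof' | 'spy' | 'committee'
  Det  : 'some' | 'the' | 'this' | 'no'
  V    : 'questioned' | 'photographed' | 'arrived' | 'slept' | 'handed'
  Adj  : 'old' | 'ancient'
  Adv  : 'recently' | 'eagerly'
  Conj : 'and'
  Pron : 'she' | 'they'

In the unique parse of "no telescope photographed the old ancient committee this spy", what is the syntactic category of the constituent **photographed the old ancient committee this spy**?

[S [NP [Det no] [N telescope]] [VP [V photographed] [NP [Det the] [AP [Adj old] [AP [Adj ancient]]] [N committee]] [NP [Det this] [N spy]]]]
The span 'photographed the old ancient committee this spy' is the VP node built by VP → V NP NP.

VP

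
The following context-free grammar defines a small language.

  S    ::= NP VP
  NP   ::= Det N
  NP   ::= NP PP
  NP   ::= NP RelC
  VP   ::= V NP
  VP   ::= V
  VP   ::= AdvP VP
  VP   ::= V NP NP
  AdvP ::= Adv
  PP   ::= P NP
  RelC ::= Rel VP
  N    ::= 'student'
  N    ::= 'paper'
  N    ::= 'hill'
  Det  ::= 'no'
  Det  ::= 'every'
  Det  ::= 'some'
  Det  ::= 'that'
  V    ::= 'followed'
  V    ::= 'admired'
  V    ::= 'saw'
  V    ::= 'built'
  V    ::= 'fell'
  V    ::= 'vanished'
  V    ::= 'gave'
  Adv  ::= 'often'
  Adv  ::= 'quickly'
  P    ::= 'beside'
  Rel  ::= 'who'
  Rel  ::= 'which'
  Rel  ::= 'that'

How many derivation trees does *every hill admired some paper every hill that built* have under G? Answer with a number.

1

[S [NP [Det every] [N hill]] [VP [V admired] [NP [Det some] [N paper]] [NP [NP [Det every] [N hill]] [RelC [Rel that] [VP [V built]]]]]]
No rule offers an alternative attachment or grouping for any span, so this is the only derivation.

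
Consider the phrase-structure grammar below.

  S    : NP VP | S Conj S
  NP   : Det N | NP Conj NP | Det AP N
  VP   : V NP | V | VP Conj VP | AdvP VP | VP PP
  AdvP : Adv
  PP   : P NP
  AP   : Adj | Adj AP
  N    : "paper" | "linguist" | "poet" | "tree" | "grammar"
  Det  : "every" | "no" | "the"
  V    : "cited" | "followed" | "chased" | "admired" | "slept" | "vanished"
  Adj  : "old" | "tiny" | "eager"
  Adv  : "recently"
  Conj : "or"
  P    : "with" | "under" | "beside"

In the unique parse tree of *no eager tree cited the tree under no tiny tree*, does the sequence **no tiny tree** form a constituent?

Yes

[S [NP [Det no] [AP [Adj eager]] [N tree]] [VP [VP [V cited] [NP [Det the] [N tree]]] [PP [P under] [NP [Det no] [AP [Adj tiny]] [N tree]]]]]
The words 'no tiny tree' are exhaustively dominated by a single NP node (built by NP → Det AP N), so they form a constituent.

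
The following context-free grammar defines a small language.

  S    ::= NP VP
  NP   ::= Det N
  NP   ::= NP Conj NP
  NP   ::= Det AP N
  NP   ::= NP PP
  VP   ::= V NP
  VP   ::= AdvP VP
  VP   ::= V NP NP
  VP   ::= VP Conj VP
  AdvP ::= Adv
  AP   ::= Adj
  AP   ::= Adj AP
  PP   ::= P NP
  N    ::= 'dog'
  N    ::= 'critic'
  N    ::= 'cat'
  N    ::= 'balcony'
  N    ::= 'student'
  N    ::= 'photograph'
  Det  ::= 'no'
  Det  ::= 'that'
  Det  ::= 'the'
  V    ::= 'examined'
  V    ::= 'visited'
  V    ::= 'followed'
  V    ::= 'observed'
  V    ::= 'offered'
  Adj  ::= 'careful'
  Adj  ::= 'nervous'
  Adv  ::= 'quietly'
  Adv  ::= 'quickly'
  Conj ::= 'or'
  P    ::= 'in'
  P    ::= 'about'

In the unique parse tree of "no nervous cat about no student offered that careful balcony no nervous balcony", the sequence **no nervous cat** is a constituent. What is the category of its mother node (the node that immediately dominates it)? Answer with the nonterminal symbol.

NP

S
  NP
    NP
      Det: no
      AP
        Adj: nervous
      N: cat
    PP
      P: about
      NP
        Det: no
        N: student
  VP
    V: offered
    NP
      Det: that
      AP
        Adj: careful
      N: balcony
    NP
      Det: no
      AP
        Adj: nervous
      N: balcony
The span 'no nervous cat' is the NP node built by NP → Det AP N.
Its mother is the NP built by NP → NP PP.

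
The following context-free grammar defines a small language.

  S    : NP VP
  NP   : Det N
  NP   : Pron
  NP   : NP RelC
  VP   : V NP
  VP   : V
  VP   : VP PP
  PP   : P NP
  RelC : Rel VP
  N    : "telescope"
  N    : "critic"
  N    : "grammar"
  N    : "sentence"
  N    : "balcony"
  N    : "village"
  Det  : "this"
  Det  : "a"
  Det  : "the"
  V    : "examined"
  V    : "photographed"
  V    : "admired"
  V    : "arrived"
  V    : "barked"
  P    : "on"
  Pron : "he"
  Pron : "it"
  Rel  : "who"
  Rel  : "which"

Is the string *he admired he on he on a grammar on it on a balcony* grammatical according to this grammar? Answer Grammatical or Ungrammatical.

[S [NP [Pron he]] [VP [VP [VP [VP [VP [V admired] [NP [Pron he]]] [PP [P on] [NP [Pron he]]]] [PP [P on] [NP [Det a] [N grammar]]]] [PP [P on] [NP [Pron it]]]] [PP [P on] [NP [Det a] [N balcony]]]]]
Each bracket corresponds to one application of a listed rule, so the string is derivable from S.

Grammatical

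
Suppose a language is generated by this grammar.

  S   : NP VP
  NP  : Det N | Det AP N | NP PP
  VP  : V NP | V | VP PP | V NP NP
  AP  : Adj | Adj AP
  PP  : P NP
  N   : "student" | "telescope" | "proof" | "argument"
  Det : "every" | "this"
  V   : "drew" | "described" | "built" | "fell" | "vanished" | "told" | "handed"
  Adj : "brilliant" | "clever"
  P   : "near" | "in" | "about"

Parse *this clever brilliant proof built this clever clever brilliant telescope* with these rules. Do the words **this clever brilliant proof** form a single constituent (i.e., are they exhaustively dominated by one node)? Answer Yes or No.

[S [NP [Det this] [AP [Adj clever] [AP [Adj brilliant]]] [N proof]] [VP [V built] [NP [Det this] [AP [Adj clever] [AP [Adj clever] [AP [Adj brilliant]]]] [N telescope]]]]
The words 'this clever brilliant proof' are exhaustively dominated by a single NP node (built by NP → Det AP N), so they form a constituent.

Yes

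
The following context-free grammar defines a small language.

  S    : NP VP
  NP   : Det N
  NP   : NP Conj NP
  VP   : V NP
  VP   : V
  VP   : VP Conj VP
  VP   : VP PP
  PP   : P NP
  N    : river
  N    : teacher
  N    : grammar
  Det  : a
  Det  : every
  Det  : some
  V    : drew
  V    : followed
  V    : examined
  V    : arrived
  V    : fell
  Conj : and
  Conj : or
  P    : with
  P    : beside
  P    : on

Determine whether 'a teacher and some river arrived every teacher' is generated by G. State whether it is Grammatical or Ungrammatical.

Grammatical

S
  NP
    NP
      Det: a
      N: teacher
    Conj: and
    NP
      Det: some
      N: river
  VP
    V: arrived
    NP
      Det: every
      N: teacher
The bracketing above is licensed at every node by one of the given productions, with S at the root.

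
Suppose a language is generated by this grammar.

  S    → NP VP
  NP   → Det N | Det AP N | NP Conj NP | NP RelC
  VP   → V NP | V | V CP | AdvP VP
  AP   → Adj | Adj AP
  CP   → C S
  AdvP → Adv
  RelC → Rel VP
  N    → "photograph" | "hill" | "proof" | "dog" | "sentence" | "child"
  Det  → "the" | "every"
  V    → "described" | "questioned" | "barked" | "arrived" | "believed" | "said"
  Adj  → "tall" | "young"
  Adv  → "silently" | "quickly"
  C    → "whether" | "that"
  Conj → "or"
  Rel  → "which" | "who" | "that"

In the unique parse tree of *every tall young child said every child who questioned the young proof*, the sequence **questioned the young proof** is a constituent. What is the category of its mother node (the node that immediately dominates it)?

RelC

[S [NP [Det every] [AP [Adj tall] [AP [Adj young]]] [N child]] [VP [V said] [NP [NP [Det every] [N child]] [RelC [Rel who] [VP [V questioned] [NP [Det the] [AP [Adj young]] [N proof]]]]]]]
The span 'questioned the young proof' is the VP node built by VP → V NP.
Its mother is the RelC built by RelC → Rel VP.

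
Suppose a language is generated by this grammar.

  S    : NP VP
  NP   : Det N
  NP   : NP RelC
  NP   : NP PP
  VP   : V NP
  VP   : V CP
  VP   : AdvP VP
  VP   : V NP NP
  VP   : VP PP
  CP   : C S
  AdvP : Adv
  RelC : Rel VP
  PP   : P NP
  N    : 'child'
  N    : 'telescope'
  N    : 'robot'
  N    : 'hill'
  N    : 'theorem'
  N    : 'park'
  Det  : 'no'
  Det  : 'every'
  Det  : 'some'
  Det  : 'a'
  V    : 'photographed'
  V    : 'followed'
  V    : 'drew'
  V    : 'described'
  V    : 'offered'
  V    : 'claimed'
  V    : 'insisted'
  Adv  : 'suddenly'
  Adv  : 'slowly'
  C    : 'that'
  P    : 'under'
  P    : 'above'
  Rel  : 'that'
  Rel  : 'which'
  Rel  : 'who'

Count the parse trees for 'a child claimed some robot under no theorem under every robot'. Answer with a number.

Two of the 5 distinct bracketings:
[S [NP [Det a] [N child]] [VP [V claimed] [NP [NP [Det some] [N robot]] [PP [P under] [NP [NP [Det no] [N theorem]] [PP [P under] [NP [Det every] [N robot]]]]]]]]
[S [NP [Det a] [N child]] [VP [V claimed] [NP [NP [NP [Det some] [N robot]] [PP [P under] [NP [Det no] [N theorem]]]] [PP [P under] [NP [Det every] [N robot]]]]]]
The trees differ in how a recursive rule is bracketed over the same span.

5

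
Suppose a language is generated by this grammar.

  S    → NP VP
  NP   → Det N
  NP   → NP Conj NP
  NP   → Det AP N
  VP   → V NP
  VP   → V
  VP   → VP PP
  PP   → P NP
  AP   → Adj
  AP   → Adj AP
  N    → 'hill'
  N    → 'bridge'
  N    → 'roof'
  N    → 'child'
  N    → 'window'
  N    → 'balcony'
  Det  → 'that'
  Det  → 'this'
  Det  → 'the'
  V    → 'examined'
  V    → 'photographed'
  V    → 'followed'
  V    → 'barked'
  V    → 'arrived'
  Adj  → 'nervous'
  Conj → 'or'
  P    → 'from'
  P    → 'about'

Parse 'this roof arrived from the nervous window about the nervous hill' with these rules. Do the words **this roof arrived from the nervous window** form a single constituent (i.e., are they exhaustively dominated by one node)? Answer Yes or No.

[S [NP [Det this] [N roof]] [VP [VP [VP [V arrived]] [PP [P from] [NP [Det the] [AP [Adj nervous]] [N window]]]] [PP [P about] [NP [Det the] [AP [Adj nervous]] [N hill]]]]]
The smallest constituent containing 'this roof arrived from the nervous window' is the S spanning 'this roof arrived from the nervous window about the nervous hill'; no single node in the tree dominates exactly the given words.

No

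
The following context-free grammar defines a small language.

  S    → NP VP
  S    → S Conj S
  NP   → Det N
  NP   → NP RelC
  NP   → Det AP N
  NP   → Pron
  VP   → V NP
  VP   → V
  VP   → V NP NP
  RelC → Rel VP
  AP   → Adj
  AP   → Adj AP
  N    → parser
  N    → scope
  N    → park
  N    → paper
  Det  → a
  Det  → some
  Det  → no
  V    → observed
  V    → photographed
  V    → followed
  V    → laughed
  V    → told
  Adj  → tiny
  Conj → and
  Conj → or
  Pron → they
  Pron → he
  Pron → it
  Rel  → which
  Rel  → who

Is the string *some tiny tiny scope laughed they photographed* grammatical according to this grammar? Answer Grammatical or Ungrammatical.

Ungrammatical

For S → NP VP, the only prefix that parses as NP is 'some tiny tiny scope', but the remainder 'laughed they photographed' is not a VP under these rules. The alternative S rule S → S Conj S likewise has no satisfying split.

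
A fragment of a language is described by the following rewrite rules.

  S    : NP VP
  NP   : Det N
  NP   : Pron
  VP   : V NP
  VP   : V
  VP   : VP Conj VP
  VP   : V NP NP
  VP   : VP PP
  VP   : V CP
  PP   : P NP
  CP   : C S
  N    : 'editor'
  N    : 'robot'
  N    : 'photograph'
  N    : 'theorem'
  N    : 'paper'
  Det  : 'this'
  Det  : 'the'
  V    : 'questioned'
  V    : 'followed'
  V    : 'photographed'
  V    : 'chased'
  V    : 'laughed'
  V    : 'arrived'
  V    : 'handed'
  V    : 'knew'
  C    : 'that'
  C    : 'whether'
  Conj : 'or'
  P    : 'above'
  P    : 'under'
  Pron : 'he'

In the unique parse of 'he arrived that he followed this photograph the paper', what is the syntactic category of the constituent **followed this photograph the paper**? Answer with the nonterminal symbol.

VP

[S [NP [Pron he]] [VP [V arrived] [CP [C that] [S [NP [Pron he]] [VP [V followed] [NP [Det this] [N photograph]] [NP [Det the] [N paper]]]]]]]
The span 'followed this photograph the paper' is the VP node built by VP → V NP NP.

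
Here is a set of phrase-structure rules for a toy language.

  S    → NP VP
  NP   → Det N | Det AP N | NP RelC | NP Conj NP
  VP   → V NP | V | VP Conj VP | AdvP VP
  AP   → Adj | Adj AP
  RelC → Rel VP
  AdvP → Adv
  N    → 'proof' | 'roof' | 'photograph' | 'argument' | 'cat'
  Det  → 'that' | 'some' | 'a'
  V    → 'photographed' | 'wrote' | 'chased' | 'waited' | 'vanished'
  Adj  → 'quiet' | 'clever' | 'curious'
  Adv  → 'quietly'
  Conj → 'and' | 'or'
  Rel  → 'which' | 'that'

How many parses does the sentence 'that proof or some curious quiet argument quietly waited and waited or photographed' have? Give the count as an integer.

Two of the 5 distinct bracketings:
[S [NP [NP [Det that] [N proof]] [Conj or] [NP [Det some] [AP [Adj curious] [AP [Adj quiet]]] [N argument]]] [VP [VP [AdvP [Adv quietly]] [VP [V waited]]] [Conj and] [VP [VP [V waited]] [Conj or] [VP [V photographed]]]]]
[S [NP [NP [Det that] [N proof]] [Conj or] [NP [Det some] [AP [Adj curious] [AP [Adj quiet]]] [N argument]]] [VP [VP [VP [AdvP [Adv quietly]] [VP [V waited]]] [Conj and] [VP [V waited]]] [Conj or] [VP [V photographed]]]]
The trees differ in how a recursive rule is bracketed over the same span.

5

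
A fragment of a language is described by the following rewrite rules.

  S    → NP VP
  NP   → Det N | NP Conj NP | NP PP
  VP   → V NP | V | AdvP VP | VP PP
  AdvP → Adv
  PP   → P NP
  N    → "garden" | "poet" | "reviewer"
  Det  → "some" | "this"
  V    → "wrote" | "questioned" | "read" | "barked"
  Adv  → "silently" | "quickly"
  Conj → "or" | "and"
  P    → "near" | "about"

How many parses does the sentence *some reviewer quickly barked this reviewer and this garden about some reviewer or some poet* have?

Two of the 7 distinct bracketings:
[S [NP [Det some] [N reviewer]] [VP [AdvP [Adv quickly]] [VP [V barked] [NP [NP [Det this] [N reviewer]] [Conj and] [NP [NP [NP [Det this] [N garden]] [PP [P about] [NP [Det some] [N reviewer]]]] [Conj or] [NP [Det some] [N poet]]]]]]]
[S [NP [Det some] [N reviewer]] [VP [AdvP [Adv quickly]] [VP [V barked] [NP [NP [Det this] [N reviewer]] [Conj and] [NP [NP [Det this] [N garden]] [PP [P about] [NP [NP [Det some] [N reviewer]] [Conj or] [NP [Det some] [N poet]]]]]]]]]
The trees differ in how a recursive rule is bracketed over the same span.

7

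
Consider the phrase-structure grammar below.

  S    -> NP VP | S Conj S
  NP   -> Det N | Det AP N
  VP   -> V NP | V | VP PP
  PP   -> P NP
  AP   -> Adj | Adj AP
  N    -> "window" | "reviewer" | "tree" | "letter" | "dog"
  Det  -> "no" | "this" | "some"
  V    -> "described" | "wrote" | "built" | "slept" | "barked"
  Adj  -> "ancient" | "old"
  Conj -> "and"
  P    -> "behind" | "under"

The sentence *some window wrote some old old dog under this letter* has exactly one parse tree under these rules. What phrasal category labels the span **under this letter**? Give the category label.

PP

[S [NP [Det some] [N window]] [VP [VP [V wrote] [NP [Det some] [AP [Adj old] [AP [Adj old]]] [N dog]]] [PP [P under] [NP [Det this] [N letter]]]]]
The span 'under this letter' is the PP node built by PP → P NP.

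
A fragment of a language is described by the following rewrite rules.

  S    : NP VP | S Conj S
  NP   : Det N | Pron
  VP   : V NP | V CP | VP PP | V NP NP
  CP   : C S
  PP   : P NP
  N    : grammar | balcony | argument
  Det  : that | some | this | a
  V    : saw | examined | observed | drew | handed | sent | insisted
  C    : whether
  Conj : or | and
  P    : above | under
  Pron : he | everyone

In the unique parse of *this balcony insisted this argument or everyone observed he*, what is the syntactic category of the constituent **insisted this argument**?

VP

S
  S
    NP
      Det: this
      N: balcony
    VP
      V: insisted
      NP
        Det: this
        N: argument
  Conj: or
  S
    NP
      Pron: everyone
    VP
      V: observed
      NP
        Pron: he
The span 'insisted this argument' is the VP node built by VP → V NP.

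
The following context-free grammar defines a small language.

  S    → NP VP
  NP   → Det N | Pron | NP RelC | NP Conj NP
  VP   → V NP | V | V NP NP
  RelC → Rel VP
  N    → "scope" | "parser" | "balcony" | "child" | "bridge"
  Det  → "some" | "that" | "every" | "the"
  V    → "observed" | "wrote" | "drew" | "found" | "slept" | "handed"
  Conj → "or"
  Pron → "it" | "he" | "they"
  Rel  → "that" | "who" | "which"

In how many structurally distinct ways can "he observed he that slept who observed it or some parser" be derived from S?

3

Two of the 3 distinct bracketings:
[S [NP [Pron he]] [VP [V observed] [NP [NP [NP [Pron he]] [RelC [Rel that] [VP [V slept]]]] [RelC [Rel who] [VP [V observed] [NP [NP [Pron it]] [Conj or] [NP [Det some] [N parser]]]]]]]]
[S [NP [Pron he]] [VP [V observed] [NP [NP [NP [NP [Pron he]] [RelC [Rel that] [VP [V slept]]]] [RelC [Rel who] [VP [V observed] [NP [Pron it]]]]] [Conj or] [NP [Det some] [N parser]]]]]
The trees differ in how a recursive rule is bracketed over the same span.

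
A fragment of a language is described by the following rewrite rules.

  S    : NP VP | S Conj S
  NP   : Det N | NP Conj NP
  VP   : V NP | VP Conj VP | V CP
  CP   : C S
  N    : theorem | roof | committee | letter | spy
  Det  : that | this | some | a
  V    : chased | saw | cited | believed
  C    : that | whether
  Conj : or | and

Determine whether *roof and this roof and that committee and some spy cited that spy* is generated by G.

For S → NP VP, no prefix of the string parses as an NP. The alternative S rule S → S Conj S likewise has no satisfying split.

Ungrammatical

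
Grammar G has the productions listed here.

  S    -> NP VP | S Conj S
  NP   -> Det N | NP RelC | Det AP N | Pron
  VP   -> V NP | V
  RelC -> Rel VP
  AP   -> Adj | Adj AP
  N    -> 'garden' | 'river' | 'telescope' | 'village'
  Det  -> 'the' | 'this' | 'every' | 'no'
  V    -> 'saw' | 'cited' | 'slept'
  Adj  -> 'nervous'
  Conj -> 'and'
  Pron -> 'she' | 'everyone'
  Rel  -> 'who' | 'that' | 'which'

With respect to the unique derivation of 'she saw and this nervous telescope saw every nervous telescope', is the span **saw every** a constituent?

[S [S [NP [Pron she]] [VP [V saw]]] [Conj and] [S [NP [Det this] [AP [Adj nervous]] [N telescope]] [VP [V saw] [NP [Det every] [AP [Adj nervous]] [N telescope]]]]]
The smallest constituent containing 'saw every' is the VP spanning 'saw every nervous telescope'; no single node in the tree dominates exactly the given words.

No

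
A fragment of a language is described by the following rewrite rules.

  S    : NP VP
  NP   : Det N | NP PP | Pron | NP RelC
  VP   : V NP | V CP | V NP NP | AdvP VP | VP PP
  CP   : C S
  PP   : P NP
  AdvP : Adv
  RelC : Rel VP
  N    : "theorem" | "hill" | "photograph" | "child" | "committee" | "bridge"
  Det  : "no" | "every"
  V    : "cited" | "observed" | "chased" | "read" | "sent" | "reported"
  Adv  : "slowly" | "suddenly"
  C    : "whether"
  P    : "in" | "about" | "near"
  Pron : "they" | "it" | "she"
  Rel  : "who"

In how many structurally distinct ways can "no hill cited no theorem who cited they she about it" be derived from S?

6

Two of the 6 distinct bracketings:
[S [NP [Det no] [N hill]] [VP [V cited] [NP [NP [NP [Det no] [N theorem]] [RelC [Rel who] [VP [V cited] [NP [Pron they]] [NP [Pron she]]]]] [PP [P about] [NP [Pron it]]]]]]
[S [NP [Det no] [N hill]] [VP [V cited] [NP [NP [Det no] [N theorem]] [RelC [Rel who] [VP [V cited] [NP [Pron they]] [NP [NP [Pron she]] [PP [P about] [NP [Pron it]]]]]]]]]
The trees differ in how a recursive rule is bracketed over the same span.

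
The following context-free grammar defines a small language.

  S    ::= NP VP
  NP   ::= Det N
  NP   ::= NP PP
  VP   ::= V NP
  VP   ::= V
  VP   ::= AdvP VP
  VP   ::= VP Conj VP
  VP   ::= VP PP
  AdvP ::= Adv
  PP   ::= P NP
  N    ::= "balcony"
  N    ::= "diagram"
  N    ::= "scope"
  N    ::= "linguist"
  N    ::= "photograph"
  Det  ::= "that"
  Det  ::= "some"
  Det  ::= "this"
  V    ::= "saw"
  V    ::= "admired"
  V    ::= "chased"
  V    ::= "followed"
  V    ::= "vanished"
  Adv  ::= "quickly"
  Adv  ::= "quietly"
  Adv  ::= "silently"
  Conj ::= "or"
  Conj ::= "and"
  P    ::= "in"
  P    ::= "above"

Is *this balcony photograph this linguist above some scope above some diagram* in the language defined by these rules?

Ungrammatical

An N word can never sit immediately before an N word in any string this grammar generates, so the substring 'balcony photograph' rules out a derivation.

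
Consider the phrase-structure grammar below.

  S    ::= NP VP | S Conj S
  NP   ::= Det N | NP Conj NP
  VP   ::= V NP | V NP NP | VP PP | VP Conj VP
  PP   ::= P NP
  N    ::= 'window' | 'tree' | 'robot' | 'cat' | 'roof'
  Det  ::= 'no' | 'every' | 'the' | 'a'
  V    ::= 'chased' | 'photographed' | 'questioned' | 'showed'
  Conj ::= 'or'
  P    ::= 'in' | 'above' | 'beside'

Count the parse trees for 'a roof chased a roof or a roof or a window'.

2

The two bracketings:
[S [NP [Det a] [N roof]] [VP [V chased] [NP [NP [Det a] [N roof]] [Conj or] [NP [NP [Det a] [N roof]] [Conj or] [NP [Det a] [N window]]]]]]
[S [NP [Det a] [N roof]] [VP [V chased] [NP [NP [NP [Det a] [N roof]] [Conj or] [NP [Det a] [N roof]]] [Conj or] [NP [Det a] [N window]]]]]
The trees differ in how a recursive rule is bracketed over the same span.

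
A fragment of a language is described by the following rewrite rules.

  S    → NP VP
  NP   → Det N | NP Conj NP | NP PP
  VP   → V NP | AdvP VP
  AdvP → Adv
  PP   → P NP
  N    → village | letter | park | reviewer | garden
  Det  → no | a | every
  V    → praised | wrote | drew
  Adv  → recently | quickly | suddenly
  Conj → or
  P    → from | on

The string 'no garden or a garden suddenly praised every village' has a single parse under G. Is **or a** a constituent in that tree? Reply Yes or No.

[S [NP [NP [Det no] [N garden]] [Conj or] [NP [Det a] [N garden]]] [VP [AdvP [Adv suddenly]] [VP [V praised] [NP [Det every] [N village]]]]]
The smallest constituent containing 'or a' is the NP spanning 'no garden or a garden'; no single node in the tree dominates exactly the given words.

No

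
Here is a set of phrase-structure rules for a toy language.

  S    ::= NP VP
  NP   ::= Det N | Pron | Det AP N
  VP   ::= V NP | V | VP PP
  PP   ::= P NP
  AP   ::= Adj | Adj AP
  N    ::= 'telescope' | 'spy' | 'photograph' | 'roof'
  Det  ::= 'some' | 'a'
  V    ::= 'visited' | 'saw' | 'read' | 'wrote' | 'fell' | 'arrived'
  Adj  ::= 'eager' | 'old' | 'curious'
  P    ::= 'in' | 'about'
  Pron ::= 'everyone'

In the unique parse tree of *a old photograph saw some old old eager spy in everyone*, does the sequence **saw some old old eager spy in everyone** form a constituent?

Yes

[S [NP [Det a] [AP [Adj old]] [N photograph]] [VP [VP [V saw] [NP [Det some] [AP [Adj old] [AP [Adj old] [AP [Adj eager]]]] [N spy]]] [PP [P in] [NP [Pron everyone]]]]]
The words 'saw some old old eager spy in everyone' are exhaustively dominated by a single VP node (built by VP → VP PP), so they form a constituent.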